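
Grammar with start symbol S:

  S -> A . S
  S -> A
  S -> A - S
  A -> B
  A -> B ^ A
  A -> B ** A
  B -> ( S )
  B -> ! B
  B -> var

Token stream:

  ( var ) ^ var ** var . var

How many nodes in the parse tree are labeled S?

3

[S [A [B ( [S [A [B var]]] )] ^ [A [B var] ** [A [B var]]]] . [S [A [B var]]]]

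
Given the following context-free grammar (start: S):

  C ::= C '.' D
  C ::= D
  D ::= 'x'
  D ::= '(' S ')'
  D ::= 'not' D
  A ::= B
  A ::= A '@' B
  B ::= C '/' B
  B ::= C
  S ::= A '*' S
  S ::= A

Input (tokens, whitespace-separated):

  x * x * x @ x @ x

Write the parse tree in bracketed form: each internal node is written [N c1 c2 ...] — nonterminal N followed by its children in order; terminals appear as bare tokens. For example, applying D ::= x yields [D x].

S
A * S
B * S
C * S
D * S
x * S
x * A * S
x * B * S
x * C * S
x * D * S
x * x * S
x * x * A
x * x * A @ B
x * x * A @ B @ B
x * x * B @ B @ B
x * x * C @ B @ B
x * x * D @ B @ B
x * x * x @ B @ B
x * x * x @ C @ B
x * x * x @ D @ B
x * x * x @ x @ B
x * x * x @ x @ C
x * x * x @ x @ D
x * x * x @ x @ x

[S [A [B [C [D x]]]] * [S [A [B [C [D x]]]] * [S [A [A [A [B [C [D x]]]] @ [B [C [D x]]]] @ [B [C [D x]]]]]]]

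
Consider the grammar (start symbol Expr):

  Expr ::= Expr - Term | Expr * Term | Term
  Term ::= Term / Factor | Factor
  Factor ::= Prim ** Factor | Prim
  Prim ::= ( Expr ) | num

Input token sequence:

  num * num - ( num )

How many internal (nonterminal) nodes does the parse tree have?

16

[Expr [Expr [Expr [Term [Factor [Prim num]]]] * [Term [Factor [Prim num]]]] - [Term [Factor [Prim ( [Expr [Term [Factor [Prim num]]]] )]]]]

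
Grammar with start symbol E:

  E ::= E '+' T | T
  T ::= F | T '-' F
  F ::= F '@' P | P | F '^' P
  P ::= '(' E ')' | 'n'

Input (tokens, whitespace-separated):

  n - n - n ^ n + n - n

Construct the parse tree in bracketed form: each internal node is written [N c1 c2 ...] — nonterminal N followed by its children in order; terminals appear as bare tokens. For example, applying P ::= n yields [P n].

[E [E [T [T [T [F [P n]]] - [F [P n]]] - [F [F [P n]] ^ [P n]]]] + [T [T [F [P n]]] - [F [P n]]]]

E
E + T
T + T
T - F + T
T - F - F + T
F - F - F + T
P - F - F + T
n - F - F + T
n - P - F + T
n - n - F + T
n - n - F ^ P + T
n - n - P ^ P + T
n - n - n ^ P + T
n - n - n ^ n + T
n - n - n ^ n + T - F
n - n - n ^ n + F - F
n - n - n ^ n + P - F
n - n - n ^ n + n - F
n - n - n ^ n + n - P
n - n - n ^ n + n - n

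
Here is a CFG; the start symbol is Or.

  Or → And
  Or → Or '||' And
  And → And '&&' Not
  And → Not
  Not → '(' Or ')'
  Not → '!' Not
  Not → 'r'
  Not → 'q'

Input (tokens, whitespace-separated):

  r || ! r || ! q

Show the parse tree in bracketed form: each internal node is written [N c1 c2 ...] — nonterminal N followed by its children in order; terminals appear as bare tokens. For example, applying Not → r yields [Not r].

[Or [Or [Or [And [Not r]]] || [And [Not ! [Not r]]]] || [And [Not ! [Not q]]]]

Or
Or || And
Or || And || And
And || And || And
Not || And || And
r || And || And
r || Not || And
r || ! Not || And
r || ! r || And
r || ! r || Not
r || ! r || ! Not
r || ! r || ! q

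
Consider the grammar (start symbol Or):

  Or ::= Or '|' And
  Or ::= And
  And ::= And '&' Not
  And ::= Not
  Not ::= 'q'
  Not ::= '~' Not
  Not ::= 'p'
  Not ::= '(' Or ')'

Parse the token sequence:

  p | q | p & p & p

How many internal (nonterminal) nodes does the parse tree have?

13

[Or [Or [Or [And [Not p]]] | [And [Not q]]] | [And [And [And [Not p]] & [Not p]] & [Not p]]]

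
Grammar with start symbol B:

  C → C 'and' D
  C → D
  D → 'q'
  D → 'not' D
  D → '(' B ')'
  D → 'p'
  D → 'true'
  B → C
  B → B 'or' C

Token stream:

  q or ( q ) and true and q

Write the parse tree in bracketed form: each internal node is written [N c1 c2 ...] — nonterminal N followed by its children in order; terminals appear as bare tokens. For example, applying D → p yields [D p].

[B [B [C [D q]]] or [C [C [C [D ( [B [C [D q]]] )]] and [D true]] and [D q]]]

B
B or C
C or C
D or C
q or C
q or C and D
q or C and D and D
q or D and D and D
q or ( B ) and D and D
q or ( C ) and D and D
q or ( D ) and D and D
q or ( q ) and D and D
q or ( q ) and true and D
q or ( q ) and true and q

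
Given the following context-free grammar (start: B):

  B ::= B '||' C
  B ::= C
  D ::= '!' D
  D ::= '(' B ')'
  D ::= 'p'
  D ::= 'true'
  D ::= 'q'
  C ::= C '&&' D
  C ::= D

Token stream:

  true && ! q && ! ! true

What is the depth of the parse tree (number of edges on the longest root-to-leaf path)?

5

[B [C [C [C [D true]] && [D ! [D q]]] && [D ! [D ! [D true]]]]]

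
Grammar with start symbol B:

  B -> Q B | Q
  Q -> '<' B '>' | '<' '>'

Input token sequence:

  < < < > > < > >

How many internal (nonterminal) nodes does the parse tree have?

[B [Q < [B [Q < [B [Q < >]] >] [B [Q < >]]] >]]

8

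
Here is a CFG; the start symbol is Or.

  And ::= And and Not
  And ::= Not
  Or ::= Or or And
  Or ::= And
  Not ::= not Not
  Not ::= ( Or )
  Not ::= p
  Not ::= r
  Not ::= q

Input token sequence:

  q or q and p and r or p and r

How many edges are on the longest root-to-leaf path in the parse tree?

6

[Or [Or [Or [And [Not q]]] or [And [And [And [Not q]] and [Not p]] and [Not r]]] or [And [And [Not p]] and [Not r]]]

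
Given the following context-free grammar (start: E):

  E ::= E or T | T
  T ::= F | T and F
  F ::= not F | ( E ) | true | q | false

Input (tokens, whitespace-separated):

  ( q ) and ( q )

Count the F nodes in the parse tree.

[E [T [T [F ( [E [T [F q]]] )]] and [F ( [E [T [F q]]] )]]]

4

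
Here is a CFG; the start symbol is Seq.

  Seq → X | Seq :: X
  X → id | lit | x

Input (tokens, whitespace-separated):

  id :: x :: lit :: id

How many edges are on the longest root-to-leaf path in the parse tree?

[Seq [Seq [Seq [Seq [X id]] :: [X x]] :: [X lit]] :: [X id]]

5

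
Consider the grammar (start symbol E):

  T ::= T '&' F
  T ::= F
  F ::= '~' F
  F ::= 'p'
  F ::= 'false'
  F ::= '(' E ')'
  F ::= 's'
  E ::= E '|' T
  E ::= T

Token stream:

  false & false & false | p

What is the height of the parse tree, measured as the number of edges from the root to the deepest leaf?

[E [E [T [T [T [F false]] & [F false]] & [F false]]] | [T [F p]]]

6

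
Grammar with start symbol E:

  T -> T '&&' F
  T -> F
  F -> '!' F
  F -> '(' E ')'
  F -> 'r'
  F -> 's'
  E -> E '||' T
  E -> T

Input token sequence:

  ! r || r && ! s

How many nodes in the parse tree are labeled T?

3

[E [E [T [F ! [F r]]]] || [T [T [F r]] && [F ! [F s]]]]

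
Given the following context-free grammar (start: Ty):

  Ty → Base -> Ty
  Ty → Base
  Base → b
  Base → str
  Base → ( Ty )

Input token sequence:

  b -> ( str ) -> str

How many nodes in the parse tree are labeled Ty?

[Ty [Base b] -> [Ty [Base ( [Ty [Base str]] )] -> [Ty [Base str]]]]

4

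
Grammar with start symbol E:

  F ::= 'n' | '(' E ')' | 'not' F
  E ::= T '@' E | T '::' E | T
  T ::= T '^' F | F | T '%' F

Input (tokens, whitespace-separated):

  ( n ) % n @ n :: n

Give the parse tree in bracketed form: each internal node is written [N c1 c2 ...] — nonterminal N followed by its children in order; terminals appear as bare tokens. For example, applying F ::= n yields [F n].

[E [T [T [F ( [E [T [F n]]] )]] % [F n]] @ [E [T [F n]] :: [E [T [F n]]]]]

E
T @ E
T % F @ E
F % F @ E
( E ) % F @ E
( T ) % F @ E
( F ) % F @ E
( n ) % F @ E
( n ) % n @ E
( n ) % n @ T :: E
( n ) % n @ F :: E
( n ) % n @ n :: E
( n ) % n @ n :: T
( n ) % n @ n :: F
( n ) % n @ n :: n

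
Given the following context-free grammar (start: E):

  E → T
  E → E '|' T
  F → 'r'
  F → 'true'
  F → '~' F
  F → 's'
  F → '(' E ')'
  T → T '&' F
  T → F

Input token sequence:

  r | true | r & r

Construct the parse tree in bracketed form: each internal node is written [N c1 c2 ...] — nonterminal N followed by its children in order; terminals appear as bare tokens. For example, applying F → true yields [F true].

[E [E [E [T [F r]]] | [T [F true]]] | [T [T [F r]] & [F r]]]

E
E | T
E | T | T
T | T | T
F | T | T
r | T | T
r | F | T
r | true | T
r | true | T & F
r | true | F & F
r | true | r & F
r | true | r & r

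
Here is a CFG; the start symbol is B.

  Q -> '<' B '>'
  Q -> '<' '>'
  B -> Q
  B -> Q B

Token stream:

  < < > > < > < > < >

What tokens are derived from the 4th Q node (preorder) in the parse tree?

[B [Q < [B [Q < >]] >] [B [Q < >] [B [Q < >] [B [Q < >]]]]]

< >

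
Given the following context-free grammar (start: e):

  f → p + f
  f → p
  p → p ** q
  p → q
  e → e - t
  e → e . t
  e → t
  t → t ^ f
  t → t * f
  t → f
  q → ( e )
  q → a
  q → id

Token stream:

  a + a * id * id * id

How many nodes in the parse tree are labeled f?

[e [t [t [t [t [f [p [q a]] + [f [p [q a]]]]] * [f [p [q id]]]] * [f [p [q id]]]] * [f [p [q id]]]]]

5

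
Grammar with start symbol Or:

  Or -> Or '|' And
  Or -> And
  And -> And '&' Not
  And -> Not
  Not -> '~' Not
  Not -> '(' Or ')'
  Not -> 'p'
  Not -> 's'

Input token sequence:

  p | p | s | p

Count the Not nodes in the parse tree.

[Or [Or [Or [Or [And [Not p]]] | [And [Not p]]] | [And [Not s]]] | [And [Not p]]]

4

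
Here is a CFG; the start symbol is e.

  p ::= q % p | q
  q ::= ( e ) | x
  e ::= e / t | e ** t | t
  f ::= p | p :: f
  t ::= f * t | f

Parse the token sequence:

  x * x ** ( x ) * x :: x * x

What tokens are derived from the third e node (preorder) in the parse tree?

x

[e [e [t [f [p [q x]]] * [t [f [p [q x]]]]]] ** [t [f [p [q ( [e [t [f [p [q x]]]]] )]]] * [t [f [p [q x]] :: [f [p [q x]]]] * [t [f [p [q x]]]]]]]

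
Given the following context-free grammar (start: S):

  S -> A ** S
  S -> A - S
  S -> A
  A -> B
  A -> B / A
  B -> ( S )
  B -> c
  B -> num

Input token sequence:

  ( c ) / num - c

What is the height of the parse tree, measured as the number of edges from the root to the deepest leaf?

6

[S [A [B ( [S [A [B c]]] )] / [A [B num]]] - [S [A [B c]]]]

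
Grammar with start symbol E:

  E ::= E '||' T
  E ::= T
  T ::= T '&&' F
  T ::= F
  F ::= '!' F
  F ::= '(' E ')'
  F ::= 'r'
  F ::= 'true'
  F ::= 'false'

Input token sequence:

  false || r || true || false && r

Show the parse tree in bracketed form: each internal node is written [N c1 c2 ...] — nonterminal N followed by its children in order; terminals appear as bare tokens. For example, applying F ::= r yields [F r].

E
E || T
E || T || T
E || T || T || T
T || T || T || T
F || T || T || T
false || T || T || T
false || F || T || T
false || r || T || T
false || r || F || T
false || r || true || T
false || r || true || T && F
false || r || true || F && F
false || r || true || false && F
false || r || true || false && r

[E [E [E [E [T [F false]]] || [T [F r]]] || [T [F true]]] || [T [T [F false]] && [F r]]]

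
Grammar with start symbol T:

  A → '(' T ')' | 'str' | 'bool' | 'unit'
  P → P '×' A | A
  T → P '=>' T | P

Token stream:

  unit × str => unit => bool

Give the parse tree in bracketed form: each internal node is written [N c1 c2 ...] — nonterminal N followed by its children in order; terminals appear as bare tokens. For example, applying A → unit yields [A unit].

[T [P [P [A unit]] × [A str]] => [T [P [A unit]] => [T [P [A bool]]]]]

T
P => T
P × A => T
A × A => T
unit × A => T
unit × str => T
unit × str => P => T
unit × str => A => T
unit × str => unit => T
unit × str => unit => P
unit × str => unit => A
unit × str => unit => bool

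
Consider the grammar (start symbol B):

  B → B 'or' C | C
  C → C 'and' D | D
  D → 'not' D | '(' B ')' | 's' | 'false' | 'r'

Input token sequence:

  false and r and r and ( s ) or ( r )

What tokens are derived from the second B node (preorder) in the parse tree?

[B [B [C [C [C [C [D false]] and [D r]] and [D r]] and [D ( [B [C [D s]]] )]]] or [C [D ( [B [C [D r]]] )]]]

false and r and r and ( s )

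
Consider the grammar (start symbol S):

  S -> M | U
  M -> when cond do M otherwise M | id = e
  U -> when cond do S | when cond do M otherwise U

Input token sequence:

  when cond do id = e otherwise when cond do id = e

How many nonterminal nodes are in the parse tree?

6

[S [U when cond do [M id = e] otherwise [U when cond do [S [M id = e]]]]]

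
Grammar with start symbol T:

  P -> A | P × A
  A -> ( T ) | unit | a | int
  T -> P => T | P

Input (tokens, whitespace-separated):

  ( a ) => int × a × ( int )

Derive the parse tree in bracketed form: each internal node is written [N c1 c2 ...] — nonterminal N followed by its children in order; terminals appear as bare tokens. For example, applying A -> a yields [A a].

T
P => T
A => T
( T ) => T
( P ) => T
( A ) => T
( a ) => T
( a ) => P
( a ) => P × A
( a ) => P × A × A
( a ) => A × A × A
( a ) => int × A × A
( a ) => int × a × A
( a ) => int × a × ( T )
( a ) => int × a × ( P )
( a ) => int × a × ( A )
( a ) => int × a × ( int )

[T [P [A ( [T [P [A a]]] )]] => [T [P [P [P [A int]] × [A a]] × [A ( [T [P [A int]]] )]]]]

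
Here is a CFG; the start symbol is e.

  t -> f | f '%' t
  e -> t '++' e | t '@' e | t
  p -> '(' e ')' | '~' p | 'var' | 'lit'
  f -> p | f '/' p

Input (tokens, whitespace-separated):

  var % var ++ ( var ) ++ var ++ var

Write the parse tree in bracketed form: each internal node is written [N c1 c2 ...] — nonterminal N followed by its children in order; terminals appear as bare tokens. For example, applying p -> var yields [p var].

[e [t [f [p var]] % [t [f [p var]]]] ++ [e [t [f [p ( [e [t [f [p var]]]] )]]] ++ [e [t [f [p var]]] ++ [e [t [f [p var]]]]]]]

e
t ++ e
f % t ++ e
p % t ++ e
var % t ++ e
var % f ++ e
var % p ++ e
var % var ++ e
var % var ++ t ++ e
var % var ++ f ++ e
var % var ++ p ++ e
var % var ++ ( e ) ++ e
var % var ++ ( t ) ++ e
var % var ++ ( f ) ++ e
var % var ++ ( p ) ++ e
var % var ++ ( var ) ++ e
var % var ++ ( var ) ++ t ++ e
var % var ++ ( var ) ++ f ++ e
var % var ++ ( var ) ++ p ++ e
var % var ++ ( var ) ++ var ++ e
var % var ++ ( var ) ++ var ++ t
var % var ++ ( var ) ++ var ++ f
var % var ++ ( var ) ++ var ++ p
var % var ++ ( var ) ++ var ++ var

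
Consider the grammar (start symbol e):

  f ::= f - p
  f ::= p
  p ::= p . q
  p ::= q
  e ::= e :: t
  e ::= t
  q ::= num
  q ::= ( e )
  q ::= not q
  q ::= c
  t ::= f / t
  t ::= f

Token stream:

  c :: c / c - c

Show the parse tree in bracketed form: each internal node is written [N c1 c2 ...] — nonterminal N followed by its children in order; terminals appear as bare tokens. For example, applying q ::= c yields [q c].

[e [e [t [f [p [q c]]]]] :: [t [f [p [q c]]] / [t [f [f [p [q c]]] - [p [q c]]]]]]

e
e :: t
t :: t
f :: t
p :: t
q :: t
c :: t
c :: f / t
c :: p / t
c :: q / t
c :: c / t
c :: c / f
c :: c / f - p
c :: c / p - p
c :: c / q - p
c :: c / c - p
c :: c / c - q
c :: c / c - c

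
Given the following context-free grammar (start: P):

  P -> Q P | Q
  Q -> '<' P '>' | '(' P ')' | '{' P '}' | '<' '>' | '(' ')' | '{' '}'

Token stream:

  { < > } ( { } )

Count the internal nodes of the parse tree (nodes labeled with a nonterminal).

[P [Q { [P [Q < >]] }] [P [Q ( [P [Q { }]] )]]]

8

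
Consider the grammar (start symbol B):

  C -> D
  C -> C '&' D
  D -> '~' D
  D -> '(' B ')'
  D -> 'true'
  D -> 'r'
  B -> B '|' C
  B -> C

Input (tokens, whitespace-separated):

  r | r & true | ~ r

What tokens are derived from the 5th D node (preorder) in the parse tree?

[B [B [B [C [D r]]] | [C [C [D r]] & [D true]]] | [C [D ~ [D r]]]]

r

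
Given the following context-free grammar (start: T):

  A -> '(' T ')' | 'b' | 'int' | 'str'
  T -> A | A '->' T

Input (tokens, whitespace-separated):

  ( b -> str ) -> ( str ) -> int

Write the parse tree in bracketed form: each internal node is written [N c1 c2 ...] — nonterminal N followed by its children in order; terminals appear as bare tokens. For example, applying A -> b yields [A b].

[T [A ( [T [A b] -> [T [A str]]] )] -> [T [A ( [T [A str]] )] -> [T [A int]]]]

T
A -> T
( T ) -> T
( A -> T ) -> T
( b -> T ) -> T
( b -> A ) -> T
( b -> str ) -> T
( b -> str ) -> A -> T
( b -> str ) -> ( T ) -> T
( b -> str ) -> ( A ) -> T
( b -> str ) -> ( str ) -> T
( b -> str ) -> ( str ) -> A
( b -> str ) -> ( str ) -> int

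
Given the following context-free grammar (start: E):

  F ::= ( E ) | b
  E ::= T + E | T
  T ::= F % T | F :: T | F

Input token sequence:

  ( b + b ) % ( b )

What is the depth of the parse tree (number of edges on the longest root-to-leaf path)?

7

[E [T [F ( [E [T [F b]] + [E [T [F b]]]] )] % [T [F ( [E [T [F b]]] )]]]]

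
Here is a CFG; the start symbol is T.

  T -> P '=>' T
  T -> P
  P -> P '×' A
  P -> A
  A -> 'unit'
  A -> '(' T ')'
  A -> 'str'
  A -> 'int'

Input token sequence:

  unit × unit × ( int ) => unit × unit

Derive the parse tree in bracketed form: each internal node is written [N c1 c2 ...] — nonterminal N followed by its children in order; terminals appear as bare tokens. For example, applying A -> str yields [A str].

[T [P [P [P [A unit]] × [A unit]] × [A ( [T [P [A int]]] )]] => [T [P [P [A unit]] × [A unit]]]]

T
P => T
P × A => T
P × A × A => T
A × A × A => T
unit × A × A => T
unit × unit × A => T
unit × unit × ( T ) => T
unit × unit × ( P ) => T
unit × unit × ( A ) => T
unit × unit × ( int ) => T
unit × unit × ( int ) => P
unit × unit × ( int ) => P × A
unit × unit × ( int ) => A × A
unit × unit × ( int ) => unit × A
unit × unit × ( int ) => unit × unit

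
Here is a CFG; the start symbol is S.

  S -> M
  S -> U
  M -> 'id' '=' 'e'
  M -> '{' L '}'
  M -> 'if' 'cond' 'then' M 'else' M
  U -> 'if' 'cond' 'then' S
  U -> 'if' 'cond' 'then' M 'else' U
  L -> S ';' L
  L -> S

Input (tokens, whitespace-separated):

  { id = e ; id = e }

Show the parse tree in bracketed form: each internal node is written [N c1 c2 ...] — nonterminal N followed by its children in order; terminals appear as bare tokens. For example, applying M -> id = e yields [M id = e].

S
M
{ L }
{ S ; L }
{ M ; L }
{ id = e ; L }
{ id = e ; S }
{ id = e ; M }
{ id = e ; id = e }

[S [M { [L [S [M id = e]] ; [L [S [M id = e]]]] }]]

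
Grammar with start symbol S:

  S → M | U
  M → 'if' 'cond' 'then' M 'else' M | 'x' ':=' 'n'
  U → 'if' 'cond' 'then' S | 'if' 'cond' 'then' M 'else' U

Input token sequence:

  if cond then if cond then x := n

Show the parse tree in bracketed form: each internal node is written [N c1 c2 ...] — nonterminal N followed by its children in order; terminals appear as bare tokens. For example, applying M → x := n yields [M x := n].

[S [U if cond then [S [U if cond then [S [M x := n]]]]]]

S
U
if cond then S
if cond then U
if cond then if cond then S
if cond then if cond then M
if cond then if cond then x := n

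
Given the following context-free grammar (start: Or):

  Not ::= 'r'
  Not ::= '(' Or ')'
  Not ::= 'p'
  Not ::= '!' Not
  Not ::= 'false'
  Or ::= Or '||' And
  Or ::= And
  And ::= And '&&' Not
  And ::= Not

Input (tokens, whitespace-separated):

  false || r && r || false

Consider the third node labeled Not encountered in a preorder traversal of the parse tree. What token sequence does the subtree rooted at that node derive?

r

[Or [Or [Or [And [Not false]]] || [And [And [Not r]] && [Not r]]] || [And [Not false]]]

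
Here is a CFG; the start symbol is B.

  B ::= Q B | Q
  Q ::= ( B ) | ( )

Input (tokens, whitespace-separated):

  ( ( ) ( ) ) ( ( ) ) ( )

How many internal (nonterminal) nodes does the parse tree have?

12

[B [Q ( [B [Q ( )] [B [Q ( )]]] )] [B [Q ( [B [Q ( )]] )] [B [Q ( )]]]]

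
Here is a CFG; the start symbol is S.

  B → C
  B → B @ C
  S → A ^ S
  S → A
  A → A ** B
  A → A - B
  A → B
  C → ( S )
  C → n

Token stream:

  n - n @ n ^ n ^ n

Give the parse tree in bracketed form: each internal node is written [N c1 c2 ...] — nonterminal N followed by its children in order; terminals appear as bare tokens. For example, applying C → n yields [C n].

S
A ^ S
A - B ^ S
B - B ^ S
C - B ^ S
n - B ^ S
n - B @ C ^ S
n - C @ C ^ S
n - n @ C ^ S
n - n @ n ^ S
n - n @ n ^ A ^ S
n - n @ n ^ B ^ S
n - n @ n ^ C ^ S
n - n @ n ^ n ^ S
n - n @ n ^ n ^ A
n - n @ n ^ n ^ B
n - n @ n ^ n ^ C
n - n @ n ^ n ^ n

[S [A [A [B [C n]]] - [B [B [C n]] @ [C n]]] ^ [S [A [B [C n]]] ^ [S [A [B [C n]]]]]]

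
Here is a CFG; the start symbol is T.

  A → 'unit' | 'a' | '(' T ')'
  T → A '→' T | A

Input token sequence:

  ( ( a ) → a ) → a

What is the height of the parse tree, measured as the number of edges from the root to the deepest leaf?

6

[T [A ( [T [A ( [T [A a]] )] → [T [A a]]] )] → [T [A a]]]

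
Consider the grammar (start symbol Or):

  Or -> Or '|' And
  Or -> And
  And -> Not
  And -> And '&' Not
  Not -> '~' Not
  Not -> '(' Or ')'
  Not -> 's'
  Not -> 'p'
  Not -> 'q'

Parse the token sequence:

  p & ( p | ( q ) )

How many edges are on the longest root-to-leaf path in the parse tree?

9

[Or [And [And [Not p]] & [Not ( [Or [Or [And [Not p]]] | [And [Not ( [Or [And [Not q]]] )]]] )]]]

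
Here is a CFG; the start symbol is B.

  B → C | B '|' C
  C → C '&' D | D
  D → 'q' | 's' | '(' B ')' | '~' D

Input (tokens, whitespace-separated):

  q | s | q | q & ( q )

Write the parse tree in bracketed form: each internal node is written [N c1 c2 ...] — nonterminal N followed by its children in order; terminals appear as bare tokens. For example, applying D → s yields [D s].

[B [B [B [B [C [D q]]] | [C [D s]]] | [C [D q]]] | [C [C [D q]] & [D ( [B [C [D q]]] )]]]

B
B | C
B | C | C
B | C | C | C
C | C | C | C
D | C | C | C
q | C | C | C
q | D | C | C
q | s | C | C
q | s | D | C
q | s | q | C
q | s | q | C & D
q | s | q | D & D
q | s | q | q & D
q | s | q | q & ( B )
q | s | q | q & ( C )
q | s | q | q & ( D )
q | s | q | q & ( q )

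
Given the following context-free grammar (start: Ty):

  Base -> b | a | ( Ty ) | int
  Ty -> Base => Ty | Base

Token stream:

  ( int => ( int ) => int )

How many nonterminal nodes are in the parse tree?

10

[Ty [Base ( [Ty [Base int] => [Ty [Base ( [Ty [Base int]] )] => [Ty [Base int]]]] )]]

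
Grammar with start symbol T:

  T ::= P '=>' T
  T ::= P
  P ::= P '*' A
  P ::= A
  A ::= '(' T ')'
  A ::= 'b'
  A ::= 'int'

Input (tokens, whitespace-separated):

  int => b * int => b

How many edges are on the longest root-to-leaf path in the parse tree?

5

[T [P [A int]] => [T [P [P [A b]] * [A int]] => [T [P [A b]]]]]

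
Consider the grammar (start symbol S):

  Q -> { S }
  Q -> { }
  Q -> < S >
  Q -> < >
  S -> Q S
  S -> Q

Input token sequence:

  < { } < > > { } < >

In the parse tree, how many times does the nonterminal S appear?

[S [Q < [S [Q { }] [S [Q < >]]] >] [S [Q { }] [S [Q < >]]]]

5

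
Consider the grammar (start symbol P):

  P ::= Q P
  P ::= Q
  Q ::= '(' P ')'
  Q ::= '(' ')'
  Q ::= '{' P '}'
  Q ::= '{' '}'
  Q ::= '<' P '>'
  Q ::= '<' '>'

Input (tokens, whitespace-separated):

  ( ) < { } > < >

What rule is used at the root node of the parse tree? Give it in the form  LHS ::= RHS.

P ::= Q P

[P [Q ( )] [P [Q < [P [Q { }]] >] [P [Q < >]]]]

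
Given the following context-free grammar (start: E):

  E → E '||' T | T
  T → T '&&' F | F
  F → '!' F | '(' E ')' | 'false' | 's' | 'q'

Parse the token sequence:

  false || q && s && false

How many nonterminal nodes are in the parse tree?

[E [E [T [F false]]] || [T [T [T [F q]] && [F s]] && [F false]]]

10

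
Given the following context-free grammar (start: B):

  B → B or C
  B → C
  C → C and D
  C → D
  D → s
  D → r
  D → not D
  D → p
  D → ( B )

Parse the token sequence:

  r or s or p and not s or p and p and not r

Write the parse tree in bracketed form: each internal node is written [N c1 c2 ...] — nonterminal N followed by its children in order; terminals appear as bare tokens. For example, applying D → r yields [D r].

[B [B [B [B [C [D r]]] or [C [D s]]] or [C [C [D p]] and [D not [D s]]]] or [C [C [C [D p]] and [D p]] and [D not [D r]]]]

B
B or C
B or C or C
B or C or C or C
C or C or C or C
D or C or C or C
r or C or C or C
r or D or C or C
r or s or C or C
r or s or C and D or C
r or s or D and D or C
r or s or p and D or C
r or s or p and not D or C
r or s or p and not s or C
r or s or p and not s or C and D
r or s or p and not s or C and D and D
r or s or p and not s or D and D and D
r or s or p and not s or p and D and D
r or s or p and not s or p and p and D
r or s or p and not s or p and p and not D
r or s or p and not s or p and p and not r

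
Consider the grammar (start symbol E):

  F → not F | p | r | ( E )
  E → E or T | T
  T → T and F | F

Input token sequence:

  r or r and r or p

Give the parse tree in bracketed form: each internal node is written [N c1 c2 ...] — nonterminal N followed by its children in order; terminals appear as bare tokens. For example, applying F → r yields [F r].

E
E or T
E or T or T
T or T or T
F or T or T
r or T or T
r or T and F or T
r or F and F or T
r or r and F or T
r or r and r or T
r or r and r or F
r or r and r or p

[E [E [E [T [F r]]] or [T [T [F r]] and [F r]]] or [T [F p]]]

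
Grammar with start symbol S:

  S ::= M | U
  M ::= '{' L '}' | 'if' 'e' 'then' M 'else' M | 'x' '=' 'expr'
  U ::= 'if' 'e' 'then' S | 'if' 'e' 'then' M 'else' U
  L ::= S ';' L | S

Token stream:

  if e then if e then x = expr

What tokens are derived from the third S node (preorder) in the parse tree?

x = expr

[S [U if e then [S [U if e then [S [M x = expr]]]]]]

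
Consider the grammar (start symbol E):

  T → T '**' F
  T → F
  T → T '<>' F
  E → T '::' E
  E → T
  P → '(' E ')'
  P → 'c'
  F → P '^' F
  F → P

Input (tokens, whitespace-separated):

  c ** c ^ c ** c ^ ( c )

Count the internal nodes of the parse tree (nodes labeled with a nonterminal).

[E [T [T [T [F [P c]]] ** [F [P c] ^ [F [P c]]]] ** [F [P c] ^ [F [P ( [E [T [F [P c]]]] )]]]]]

18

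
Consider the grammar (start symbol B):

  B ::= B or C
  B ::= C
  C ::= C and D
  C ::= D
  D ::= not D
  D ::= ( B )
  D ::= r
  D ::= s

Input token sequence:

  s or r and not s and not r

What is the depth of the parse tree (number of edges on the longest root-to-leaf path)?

5

[B [B [C [D s]]] or [C [C [C [D r]] and [D not [D s]]] and [D not [D r]]]]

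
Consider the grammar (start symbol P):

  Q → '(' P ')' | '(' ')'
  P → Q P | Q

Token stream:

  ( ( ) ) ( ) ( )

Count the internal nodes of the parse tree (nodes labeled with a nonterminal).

[P [Q ( [P [Q ( )]] )] [P [Q ( )] [P [Q ( )]]]]

8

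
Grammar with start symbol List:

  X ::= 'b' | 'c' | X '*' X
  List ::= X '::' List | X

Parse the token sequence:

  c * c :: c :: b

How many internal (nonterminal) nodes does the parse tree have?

[List [X [X c] * [X c]] :: [List [X c] :: [List [X b]]]]

8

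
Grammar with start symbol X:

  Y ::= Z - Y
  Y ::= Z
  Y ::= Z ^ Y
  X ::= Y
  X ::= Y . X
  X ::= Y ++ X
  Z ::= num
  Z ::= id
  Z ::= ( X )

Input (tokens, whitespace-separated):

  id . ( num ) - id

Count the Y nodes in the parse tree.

4

[X [Y [Z id]] . [X [Y [Z ( [X [Y [Z num]]] )] - [Y [Z id]]]]]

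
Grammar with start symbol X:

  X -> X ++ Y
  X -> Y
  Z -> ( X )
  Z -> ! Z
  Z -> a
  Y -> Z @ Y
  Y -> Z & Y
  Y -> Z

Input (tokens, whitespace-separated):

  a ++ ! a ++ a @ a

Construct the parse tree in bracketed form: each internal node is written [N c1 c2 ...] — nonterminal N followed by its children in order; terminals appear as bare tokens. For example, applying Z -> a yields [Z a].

X
X ++ Y
X ++ Y ++ Y
Y ++ Y ++ Y
Z ++ Y ++ Y
a ++ Y ++ Y
a ++ Z ++ Y
a ++ ! Z ++ Y
a ++ ! a ++ Y
a ++ ! a ++ Z @ Y
a ++ ! a ++ a @ Y
a ++ ! a ++ a @ Z
a ++ ! a ++ a @ a

[X [X [X [Y [Z a]]] ++ [Y [Z ! [Z a]]]] ++ [Y [Z a] @ [Y [Z a]]]]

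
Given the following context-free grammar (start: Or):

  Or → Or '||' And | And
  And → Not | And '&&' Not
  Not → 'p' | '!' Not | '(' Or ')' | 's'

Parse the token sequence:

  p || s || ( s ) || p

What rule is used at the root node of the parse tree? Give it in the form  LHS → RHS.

[Or [Or [Or [Or [And [Not p]]] || [And [Not s]]] || [And [Not ( [Or [And [Not s]]] )]]] || [And [Not p]]]

Or → Or '||' And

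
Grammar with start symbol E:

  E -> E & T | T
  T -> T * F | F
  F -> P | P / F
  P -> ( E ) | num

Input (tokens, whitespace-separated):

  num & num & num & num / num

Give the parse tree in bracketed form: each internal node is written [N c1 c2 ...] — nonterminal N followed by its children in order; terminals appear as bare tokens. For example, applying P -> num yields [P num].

E
E & T
E & T & T
E & T & T & T
T & T & T & T
F & T & T & T
P & T & T & T
num & T & T & T
num & F & T & T
num & P & T & T
num & num & T & T
num & num & F & T
num & num & P & T
num & num & num & T
num & num & num & F
num & num & num & P / F
num & num & num & num / F
num & num & num & num / P
num & num & num & num / num

[E [E [E [E [T [F [P num]]]] & [T [F [P num]]]] & [T [F [P num]]]] & [T [F [P num] / [F [P num]]]]]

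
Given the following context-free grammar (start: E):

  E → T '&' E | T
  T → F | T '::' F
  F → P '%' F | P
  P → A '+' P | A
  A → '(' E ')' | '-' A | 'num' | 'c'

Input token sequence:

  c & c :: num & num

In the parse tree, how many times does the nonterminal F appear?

[E [T [F [P [A c]]]] & [E [T [T [F [P [A c]]]] :: [F [P [A num]]]] & [E [T [F [P [A num]]]]]]]

4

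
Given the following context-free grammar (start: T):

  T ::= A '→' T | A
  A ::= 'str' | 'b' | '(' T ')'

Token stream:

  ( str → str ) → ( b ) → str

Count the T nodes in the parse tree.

6

[T [A ( [T [A str] → [T [A str]]] )] → [T [A ( [T [A b]] )] → [T [A str]]]]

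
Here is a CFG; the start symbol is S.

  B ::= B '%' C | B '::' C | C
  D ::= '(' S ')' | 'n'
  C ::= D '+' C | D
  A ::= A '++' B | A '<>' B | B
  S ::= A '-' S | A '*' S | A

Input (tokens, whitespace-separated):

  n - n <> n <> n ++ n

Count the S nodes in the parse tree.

[S [A [B [C [D n]]]] - [S [A [A [A [A [B [C [D n]]]] <> [B [C [D n]]]] <> [B [C [D n]]]] ++ [B [C [D n]]]]]]

2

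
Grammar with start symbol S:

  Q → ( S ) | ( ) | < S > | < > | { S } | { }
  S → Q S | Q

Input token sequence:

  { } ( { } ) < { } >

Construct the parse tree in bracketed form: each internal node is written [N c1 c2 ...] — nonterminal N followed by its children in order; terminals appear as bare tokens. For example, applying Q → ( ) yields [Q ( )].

[S [Q { }] [S [Q ( [S [Q { }]] )] [S [Q < [S [Q { }]] >]]]]

S
Q S
{ } S
{ } Q S
{ } ( S ) S
{ } ( Q ) S
{ } ( { } ) S
{ } ( { } ) Q
{ } ( { } ) < S >
{ } ( { } ) < Q >
{ } ( { } ) < { } >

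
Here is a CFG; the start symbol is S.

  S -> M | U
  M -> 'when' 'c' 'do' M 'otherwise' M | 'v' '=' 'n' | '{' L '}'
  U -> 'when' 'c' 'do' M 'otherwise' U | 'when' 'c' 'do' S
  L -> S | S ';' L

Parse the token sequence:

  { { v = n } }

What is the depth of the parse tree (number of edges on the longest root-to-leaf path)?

8

[S [M { [L [S [M { [L [S [M v = n]]] }]]] }]]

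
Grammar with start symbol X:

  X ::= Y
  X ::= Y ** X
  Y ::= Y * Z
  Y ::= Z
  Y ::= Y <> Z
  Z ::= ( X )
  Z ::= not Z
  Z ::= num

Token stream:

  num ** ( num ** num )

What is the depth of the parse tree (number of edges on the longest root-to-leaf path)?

[X [Y [Z num]] ** [X [Y [Z ( [X [Y [Z num]] ** [X [Y [Z num]]]] )]]]]

8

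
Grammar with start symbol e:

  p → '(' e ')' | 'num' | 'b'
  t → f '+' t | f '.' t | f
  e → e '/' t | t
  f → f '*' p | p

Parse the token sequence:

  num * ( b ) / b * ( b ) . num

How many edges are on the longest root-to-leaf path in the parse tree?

9

[e [e [t [f [f [p num]] * [p ( [e [t [f [p b]]]] )]]]] / [t [f [f [p b]] * [p ( [e [t [f [p b]]]] )]] . [t [f [p num]]]]]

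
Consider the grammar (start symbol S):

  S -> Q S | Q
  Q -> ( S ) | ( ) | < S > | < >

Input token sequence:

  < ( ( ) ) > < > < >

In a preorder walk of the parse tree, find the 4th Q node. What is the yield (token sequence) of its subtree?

[S [Q < [S [Q ( [S [Q ( )]] )]] >] [S [Q < >] [S [Q < >]]]]

< >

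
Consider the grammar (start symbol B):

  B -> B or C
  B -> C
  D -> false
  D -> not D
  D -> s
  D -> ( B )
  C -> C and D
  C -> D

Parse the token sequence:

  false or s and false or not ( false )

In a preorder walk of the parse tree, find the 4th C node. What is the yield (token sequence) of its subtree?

[B [B [B [C [D false]]] or [C [C [D s]] and [D false]]] or [C [D not [D ( [B [C [D false]]] )]]]]

not ( false )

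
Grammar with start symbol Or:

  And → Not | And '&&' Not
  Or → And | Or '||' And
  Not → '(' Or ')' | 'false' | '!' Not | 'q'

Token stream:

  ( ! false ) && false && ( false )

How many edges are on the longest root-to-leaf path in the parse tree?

9

[Or [And [And [And [Not ( [Or [And [Not ! [Not false]]]] )]] && [Not false]] && [Not ( [Or [And [Not false]]] )]]]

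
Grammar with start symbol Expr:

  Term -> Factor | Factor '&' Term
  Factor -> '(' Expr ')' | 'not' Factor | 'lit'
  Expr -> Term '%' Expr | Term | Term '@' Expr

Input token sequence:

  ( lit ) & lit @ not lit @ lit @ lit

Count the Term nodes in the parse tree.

6

[Expr [Term [Factor ( [Expr [Term [Factor lit]]] )] & [Term [Factor lit]]] @ [Expr [Term [Factor not [Factor lit]]] @ [Expr [Term [Factor lit]] @ [Expr [Term [Factor lit]]]]]]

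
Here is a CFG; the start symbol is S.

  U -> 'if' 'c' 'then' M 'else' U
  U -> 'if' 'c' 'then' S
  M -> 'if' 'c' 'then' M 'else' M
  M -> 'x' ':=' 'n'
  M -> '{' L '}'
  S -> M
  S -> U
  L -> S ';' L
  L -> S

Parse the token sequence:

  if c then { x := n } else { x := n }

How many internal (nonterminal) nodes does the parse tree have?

10

[S [M if c then [M { [L [S [M x := n]]] }] else [M { [L [S [M x := n]]] }]]]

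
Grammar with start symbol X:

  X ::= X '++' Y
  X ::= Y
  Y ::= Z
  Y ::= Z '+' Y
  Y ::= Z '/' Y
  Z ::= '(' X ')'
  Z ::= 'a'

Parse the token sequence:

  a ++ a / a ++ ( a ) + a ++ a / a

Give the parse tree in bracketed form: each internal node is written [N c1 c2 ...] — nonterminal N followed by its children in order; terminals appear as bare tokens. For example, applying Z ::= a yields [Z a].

[X [X [X [X [Y [Z a]]] ++ [Y [Z a] / [Y [Z a]]]] ++ [Y [Z ( [X [Y [Z a]]] )] + [Y [Z a]]]] ++ [Y [Z a] / [Y [Z a]]]]

X
X ++ Y
X ++ Y ++ Y
X ++ Y ++ Y ++ Y
Y ++ Y ++ Y ++ Y
Z ++ Y ++ Y ++ Y
a ++ Y ++ Y ++ Y
a ++ Z / Y ++ Y ++ Y
a ++ a / Y ++ Y ++ Y
a ++ a / Z ++ Y ++ Y
a ++ a / a ++ Y ++ Y
a ++ a / a ++ Z + Y ++ Y
a ++ a / a ++ ( X ) + Y ++ Y
a ++ a / a ++ ( Y ) + Y ++ Y
a ++ a / a ++ ( Z ) + Y ++ Y
a ++ a / a ++ ( a ) + Y ++ Y
a ++ a / a ++ ( a ) + Z ++ Y
a ++ a / a ++ ( a ) + a ++ Y
a ++ a / a ++ ( a ) + a ++ Z / Y
a ++ a / a ++ ( a ) + a ++ a / Y
a ++ a / a ++ ( a ) + a ++ a / Z
a ++ a / a ++ ( a ) + a ++ a / a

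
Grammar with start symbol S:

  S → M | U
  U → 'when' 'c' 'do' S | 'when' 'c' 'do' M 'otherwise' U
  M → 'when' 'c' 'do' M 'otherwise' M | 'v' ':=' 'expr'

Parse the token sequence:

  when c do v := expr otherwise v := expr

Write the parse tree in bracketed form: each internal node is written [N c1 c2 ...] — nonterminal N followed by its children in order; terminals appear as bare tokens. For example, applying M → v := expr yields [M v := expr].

S
M
when c do M otherwise M
when c do v := expr otherwise M
when c do v := expr otherwise v := expr

[S [M when c do [M v := expr] otherwise [M v := expr]]]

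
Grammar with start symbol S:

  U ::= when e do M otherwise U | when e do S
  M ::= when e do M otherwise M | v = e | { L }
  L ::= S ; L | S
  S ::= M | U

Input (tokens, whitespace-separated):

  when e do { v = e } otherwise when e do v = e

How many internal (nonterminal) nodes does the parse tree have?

[S [U when e do [M { [L [S [M v = e]]] }] otherwise [U when e do [S [M v = e]]]]]

9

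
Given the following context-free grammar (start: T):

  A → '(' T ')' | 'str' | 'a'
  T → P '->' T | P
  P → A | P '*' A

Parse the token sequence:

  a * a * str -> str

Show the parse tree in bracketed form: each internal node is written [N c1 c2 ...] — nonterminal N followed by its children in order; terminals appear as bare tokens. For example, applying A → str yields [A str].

T
P -> T
P * A -> T
P * A * A -> T
A * A * A -> T
a * A * A -> T
a * a * A -> T
a * a * str -> T
a * a * str -> P
a * a * str -> A
a * a * str -> str

[T [P [P [P [A a]] * [A a]] * [A str]] -> [T [P [A str]]]]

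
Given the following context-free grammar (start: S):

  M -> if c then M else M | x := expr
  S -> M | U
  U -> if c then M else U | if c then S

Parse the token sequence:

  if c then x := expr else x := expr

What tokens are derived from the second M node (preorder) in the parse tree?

x := expr

[S [M if c then [M x := expr] else [M x := expr]]]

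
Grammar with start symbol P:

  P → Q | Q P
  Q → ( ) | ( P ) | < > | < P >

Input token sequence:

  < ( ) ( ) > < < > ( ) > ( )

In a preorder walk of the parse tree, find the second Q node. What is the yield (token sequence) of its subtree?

[P [Q < [P [Q ( )] [P [Q ( )]]] >] [P [Q < [P [Q < >] [P [Q ( )]]] >] [P [Q ( )]]]]

( )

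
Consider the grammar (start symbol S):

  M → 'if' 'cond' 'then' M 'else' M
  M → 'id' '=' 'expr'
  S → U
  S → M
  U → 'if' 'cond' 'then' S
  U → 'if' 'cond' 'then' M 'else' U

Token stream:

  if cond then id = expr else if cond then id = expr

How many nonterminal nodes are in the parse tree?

[S [U if cond then [M id = expr] else [U if cond then [S [M id = expr]]]]]

6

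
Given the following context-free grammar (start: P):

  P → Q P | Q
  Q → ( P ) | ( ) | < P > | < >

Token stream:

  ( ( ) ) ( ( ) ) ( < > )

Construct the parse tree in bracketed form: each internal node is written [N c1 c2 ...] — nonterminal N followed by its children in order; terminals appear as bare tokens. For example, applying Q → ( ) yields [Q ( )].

P
Q P
( P ) P
( Q ) P
( ( ) ) P
( ( ) ) Q P
( ( ) ) ( P ) P
( ( ) ) ( Q ) P
( ( ) ) ( ( ) ) P
( ( ) ) ( ( ) ) Q
( ( ) ) ( ( ) ) ( P )
( ( ) ) ( ( ) ) ( Q )
( ( ) ) ( ( ) ) ( < > )

[P [Q ( [P [Q ( )]] )] [P [Q ( [P [Q ( )]] )] [P [Q ( [P [Q < >]] )]]]]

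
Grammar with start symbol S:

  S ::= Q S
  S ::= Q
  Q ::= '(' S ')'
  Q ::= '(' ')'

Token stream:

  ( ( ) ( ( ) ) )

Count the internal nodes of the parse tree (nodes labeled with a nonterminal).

8

[S [Q ( [S [Q ( )] [S [Q ( [S [Q ( )]] )]]] )]]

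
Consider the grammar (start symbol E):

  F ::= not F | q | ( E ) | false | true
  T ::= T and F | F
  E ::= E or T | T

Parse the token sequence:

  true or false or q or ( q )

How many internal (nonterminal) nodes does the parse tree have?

15

[E [E [E [E [T [F true]]] or [T [F false]]] or [T [F q]]] or [T [F ( [E [T [F q]]] )]]]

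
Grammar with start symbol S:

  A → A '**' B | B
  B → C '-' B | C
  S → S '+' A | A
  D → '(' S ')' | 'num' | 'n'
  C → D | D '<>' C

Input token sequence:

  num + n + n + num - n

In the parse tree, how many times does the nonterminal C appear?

[S [S [S [S [A [B [C [D num]]]]] + [A [B [C [D n]]]]] + [A [B [C [D n]]]]] + [A [B [C [D num]] - [B [C [D n]]]]]]

5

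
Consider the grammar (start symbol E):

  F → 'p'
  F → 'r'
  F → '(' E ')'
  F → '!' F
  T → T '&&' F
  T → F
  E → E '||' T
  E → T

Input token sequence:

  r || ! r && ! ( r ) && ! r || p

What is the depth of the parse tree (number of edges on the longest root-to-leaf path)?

9

[E [E [E [T [F r]]] || [T [T [T [F ! [F r]]] && [F ! [F ( [E [T [F r]]] )]]] && [F ! [F r]]]] || [T [F p]]]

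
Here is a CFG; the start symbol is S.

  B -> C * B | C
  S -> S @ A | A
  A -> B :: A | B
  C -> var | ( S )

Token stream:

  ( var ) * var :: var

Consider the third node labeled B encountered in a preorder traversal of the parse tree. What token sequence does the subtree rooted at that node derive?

[S [A [B [C ( [S [A [B [C var]]]] )] * [B [C var]]] :: [A [B [C var]]]]]

var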